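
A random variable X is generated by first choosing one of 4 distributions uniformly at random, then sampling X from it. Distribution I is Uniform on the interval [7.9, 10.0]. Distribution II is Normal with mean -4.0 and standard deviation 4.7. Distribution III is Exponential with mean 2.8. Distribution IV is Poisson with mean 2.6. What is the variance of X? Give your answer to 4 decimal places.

Per component, I: μ=8.95, E[X²]=80.47; II: μ=-4, E[X²]=38.09; III: μ=2.8, E[X²]=15.68; IV: μ=2.6, E[X²]=9.36.
E[X] = 0.25·8.95 + 0.25·-4 + 0.25·2.8 + 0.25·2.6 = 2.5875.
E[X²] = 0.25·80.47 + 0.25·38.09 + 0.25·15.68 + 0.25·9.36 = 35.9.
Var(X) = E[X²] − (E[X])² = 35.9 − 6.69516 = 29.2048.

29.2048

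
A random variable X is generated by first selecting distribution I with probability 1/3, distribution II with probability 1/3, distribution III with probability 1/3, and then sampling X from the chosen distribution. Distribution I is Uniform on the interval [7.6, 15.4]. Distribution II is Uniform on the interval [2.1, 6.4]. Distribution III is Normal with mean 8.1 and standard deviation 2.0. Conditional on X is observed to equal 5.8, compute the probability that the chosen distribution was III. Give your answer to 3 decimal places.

Likelihoods f(5.8 | ·): I: 0; II: 0.232558; III: 0.102968.
Posterior ∝ prior × likelihood. Numerator for III: 0.333333·0.102968 = 0.0343227.
Normalizing constant: 0.333333·0 + 0.333333·0.232558 + 0.333333·0.102968 = 0.111842.
P(III | observation) = 0.0343227 / 0.111842 = 0.306885.

0.307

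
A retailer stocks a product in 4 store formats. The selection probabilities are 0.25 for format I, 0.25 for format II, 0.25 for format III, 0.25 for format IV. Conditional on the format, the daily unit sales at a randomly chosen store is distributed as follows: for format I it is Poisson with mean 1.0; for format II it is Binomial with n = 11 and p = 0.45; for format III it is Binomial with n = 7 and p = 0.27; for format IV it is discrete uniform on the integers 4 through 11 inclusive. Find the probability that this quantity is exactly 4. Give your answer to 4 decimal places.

0.1047

Conditional on each format, P(X = 4): I: 0.0153283; II: 0.206017; III: 0.0723589; IV: 0.125.
By total probability, P(X = 4) = 0.25·0.0153283 + 0.25·0.206017 + 0.25·0.0723589 + 0.25·0.125 = 0.104676.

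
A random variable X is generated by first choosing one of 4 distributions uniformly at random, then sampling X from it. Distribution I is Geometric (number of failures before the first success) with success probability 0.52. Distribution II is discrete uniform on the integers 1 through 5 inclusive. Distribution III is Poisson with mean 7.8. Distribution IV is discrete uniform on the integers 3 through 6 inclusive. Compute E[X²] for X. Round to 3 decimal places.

25.942

For each component E[X²] = Var + (mean)², giving I: 2.62722; II: 11; III: 68.64; IV: 21.5.
Overall E[X²] = 0.25·2.62722 + 0.25·11 + 0.25·68.64 + 0.25·21.5 = 25.9418.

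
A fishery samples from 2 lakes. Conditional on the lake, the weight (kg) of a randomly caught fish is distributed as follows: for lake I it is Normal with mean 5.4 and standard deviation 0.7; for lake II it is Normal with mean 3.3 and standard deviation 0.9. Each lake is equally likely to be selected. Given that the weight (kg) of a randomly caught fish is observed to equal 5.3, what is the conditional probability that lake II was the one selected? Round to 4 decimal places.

Likelihoods f(5.3 | ·): I: 0.564132; II: 0.0375263.
Posterior ∝ prior × likelihood. Numerator for II: 0.5·0.0375263 = 0.0187631.
Normalizing constant: 0.5·0.564132 + 0.5·0.0375263 = 0.300829.
P(II | observation) = 0.0187631 / 0.300829 = 0.0623715.

0.0624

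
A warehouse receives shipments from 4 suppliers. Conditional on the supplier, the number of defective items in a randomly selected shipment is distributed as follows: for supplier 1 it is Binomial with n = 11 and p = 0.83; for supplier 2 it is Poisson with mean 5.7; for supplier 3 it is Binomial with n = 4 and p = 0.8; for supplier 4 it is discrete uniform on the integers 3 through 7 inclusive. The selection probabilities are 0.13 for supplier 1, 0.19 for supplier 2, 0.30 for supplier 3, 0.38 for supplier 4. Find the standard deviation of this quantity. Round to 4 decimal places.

2.3457

Per component, 1: μ=9.13, E[X²]=84.909; 2: μ=5.7, E[X²]=38.19; 3: μ=3.2, E[X²]=10.88; 4: μ=5, E[X²]=27.
E[X] = 0.13·9.13 + 0.19·5.7 + 0.3·3.2 + 0.38·5 = 5.1299.
E[X²] = 0.13·84.909 + 0.19·38.19 + 0.3·10.88 + 0.38·27 = 31.8183.
Var(X) = E[X²] − (E[X])² = 31.8183 − 26.3159 = 5.5024.
SD(X) = √5.5024 = 2.34572.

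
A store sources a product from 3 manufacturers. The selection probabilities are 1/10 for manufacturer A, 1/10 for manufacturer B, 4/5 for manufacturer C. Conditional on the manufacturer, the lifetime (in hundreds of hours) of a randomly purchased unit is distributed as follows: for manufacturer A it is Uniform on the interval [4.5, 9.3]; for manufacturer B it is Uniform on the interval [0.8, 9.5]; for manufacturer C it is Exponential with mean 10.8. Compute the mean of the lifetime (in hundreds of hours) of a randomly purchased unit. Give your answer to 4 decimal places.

9.8450

Component means — A: 6.9; B: 5.15; C: 10.8.
E[X] = 0.1·6.9 + 0.1·5.15 + 0.8·10.8 = 9.845.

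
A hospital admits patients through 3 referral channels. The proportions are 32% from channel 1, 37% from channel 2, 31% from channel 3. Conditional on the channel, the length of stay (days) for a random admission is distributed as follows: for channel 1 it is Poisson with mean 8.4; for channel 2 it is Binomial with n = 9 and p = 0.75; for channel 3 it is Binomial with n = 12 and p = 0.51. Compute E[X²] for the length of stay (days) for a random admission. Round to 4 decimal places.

55.2902

For each component E[X²] = Var + (mean)², giving 1: 78.96; 2: 47.25; 3: 40.4532.
Overall E[X²] = 0.32·78.96 + 0.37·47.25 + 0.31·40.4532 = 55.2902.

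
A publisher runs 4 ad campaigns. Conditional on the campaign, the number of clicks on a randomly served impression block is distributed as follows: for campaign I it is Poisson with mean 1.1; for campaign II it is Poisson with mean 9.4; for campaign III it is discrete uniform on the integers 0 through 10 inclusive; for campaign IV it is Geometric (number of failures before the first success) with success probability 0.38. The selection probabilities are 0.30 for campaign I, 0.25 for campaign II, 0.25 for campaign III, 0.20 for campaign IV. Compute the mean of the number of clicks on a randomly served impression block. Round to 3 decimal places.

4.256

Component means — I: 1.1; II: 9.4; III: 5; IV: 1.63158.
E[X] = 0.3·1.1 + 0.25·9.4 + 0.25·5 + 0.2·1.63158 = 4.25632.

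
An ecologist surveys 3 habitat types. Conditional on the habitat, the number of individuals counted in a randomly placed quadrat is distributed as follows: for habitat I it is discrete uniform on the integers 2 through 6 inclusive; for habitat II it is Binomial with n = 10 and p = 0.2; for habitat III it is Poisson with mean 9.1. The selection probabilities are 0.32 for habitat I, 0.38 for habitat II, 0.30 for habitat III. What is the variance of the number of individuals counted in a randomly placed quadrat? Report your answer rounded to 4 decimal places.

12.7081

Per component, I: μ=4, E[X²]=18; II: μ=2, E[X²]=5.6; III: μ=9.1, E[X²]=91.91.
E[X] = 0.32·4 + 0.38·2 + 0.3·9.1 = 4.77.
E[X²] = 0.32·18 + 0.38·5.6 + 0.3·91.91 = 35.461.
Var(X) = E[X²] − (E[X])² = 35.461 − 22.7529 = 12.7081.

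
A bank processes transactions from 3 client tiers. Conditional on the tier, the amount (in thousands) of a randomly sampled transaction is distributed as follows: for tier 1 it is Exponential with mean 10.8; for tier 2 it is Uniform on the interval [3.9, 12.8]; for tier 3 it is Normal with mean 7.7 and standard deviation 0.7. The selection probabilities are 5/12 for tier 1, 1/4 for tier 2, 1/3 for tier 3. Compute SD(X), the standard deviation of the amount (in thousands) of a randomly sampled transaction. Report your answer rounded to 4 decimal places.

7.2394

Per component, 1: μ=10.8, E[X²]=233.28; 2: μ=8.35, E[X²]=76.3233; 3: μ=7.7, E[X²]=59.78.
E[X] = 0.416667·10.8 + 0.25·8.35 + 0.333333·7.7 = 9.15417.
E[X²] = 0.416667·233.28 + 0.25·76.3233 + 0.333333·59.78 = 136.208.
Var(X) = E[X²] − (E[X])² = 136.208 − 83.7988 = 52.4087.
SD(X) = √52.4087 = 7.23939.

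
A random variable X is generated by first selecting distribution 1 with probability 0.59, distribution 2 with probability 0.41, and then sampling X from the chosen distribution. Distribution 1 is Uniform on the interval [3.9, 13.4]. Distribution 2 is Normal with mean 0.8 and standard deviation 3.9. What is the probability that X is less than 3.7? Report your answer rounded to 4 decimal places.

Conditional on each component, P(X < 3.7): 1: 0; 2: 0.771438.
By total probability, P(X < 3.7) = 0.59·0 + 0.41·0.771438 = 0.316289.

0.3163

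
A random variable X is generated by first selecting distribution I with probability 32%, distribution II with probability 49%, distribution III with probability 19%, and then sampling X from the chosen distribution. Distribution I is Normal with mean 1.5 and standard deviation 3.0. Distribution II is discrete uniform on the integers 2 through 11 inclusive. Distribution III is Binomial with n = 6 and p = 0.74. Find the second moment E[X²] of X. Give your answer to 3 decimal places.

32.310

For each component E[X²] = Var + (mean)², giving I: 11.25; II: 50.5; III: 20.868.
Overall E[X²] = 0.32·11.25 + 0.49·50.5 + 0.19·20.868 = 32.3099.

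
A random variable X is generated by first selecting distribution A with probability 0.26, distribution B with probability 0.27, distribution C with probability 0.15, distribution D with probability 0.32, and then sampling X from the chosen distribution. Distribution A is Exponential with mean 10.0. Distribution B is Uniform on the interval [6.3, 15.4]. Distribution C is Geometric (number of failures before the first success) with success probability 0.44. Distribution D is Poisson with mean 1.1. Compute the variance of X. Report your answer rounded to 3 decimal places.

Per component, A: μ=10, E[X²]=200; B: μ=10.85, E[X²]=124.623; C: μ=1.27273, E[X²]=4.5124; D: μ=1.1, E[X²]=2.31.
E[X] = 0.26·10 + 0.27·10.85 + 0.15·1.27273 + 0.32·1.1 = 6.07241.
E[X²] = 0.26·200 + 0.27·124.623 + 0.15·4.5124 + 0.32·2.31 = 87.0644.
Var(X) = E[X²] − (E[X])² = 87.0644 − 36.8742 = 50.1902.

50.190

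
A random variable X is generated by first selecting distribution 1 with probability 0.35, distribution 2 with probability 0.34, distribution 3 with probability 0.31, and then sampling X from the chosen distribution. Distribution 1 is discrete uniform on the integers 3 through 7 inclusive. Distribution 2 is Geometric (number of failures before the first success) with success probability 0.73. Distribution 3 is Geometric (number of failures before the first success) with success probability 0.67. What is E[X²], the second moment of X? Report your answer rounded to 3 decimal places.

For each component E[X²] = Var + (mean)², giving 1: 27; 2: 0.64346; 3: 0.977723.
Overall E[X²] = 0.35·27 + 0.34·0.64346 + 0.31·0.977723 = 9.97187.

9.972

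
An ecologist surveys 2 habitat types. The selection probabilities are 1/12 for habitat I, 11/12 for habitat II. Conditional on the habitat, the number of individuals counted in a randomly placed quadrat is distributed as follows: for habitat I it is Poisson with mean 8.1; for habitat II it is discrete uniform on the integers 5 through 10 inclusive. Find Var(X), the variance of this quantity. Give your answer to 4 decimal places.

Per component, I: μ=8.1, E[X²]=73.71; II: μ=7.5, E[X²]=59.1667.
E[X] = 0.0833333·8.1 + 0.916667·7.5 = 7.55.
E[X²] = 0.0833333·73.71 + 0.916667·59.1667 = 60.3786.
Var(X) = E[X²] − (E[X])² = 60.3786 − 57.0025 = 3.37611.

3.3761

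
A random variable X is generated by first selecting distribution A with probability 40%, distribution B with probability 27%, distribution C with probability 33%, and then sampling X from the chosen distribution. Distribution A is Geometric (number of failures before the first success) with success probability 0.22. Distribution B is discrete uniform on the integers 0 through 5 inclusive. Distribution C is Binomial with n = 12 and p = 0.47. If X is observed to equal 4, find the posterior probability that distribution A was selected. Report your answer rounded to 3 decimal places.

0.256

Likelihoods P(X=4 | ·): A: 0.0814331; B: 0.166667; C: 0.150385.
Posterior ∝ prior × likelihood. Numerator for A: 0.4·0.0814331 = 0.0325732.
Normalizing constant: 0.4·0.0814331 + 0.27·0.166667 + 0.33·0.150385 = 0.1272.
P(A | observation) = 0.0325732 / 0.1272 = 0.256079.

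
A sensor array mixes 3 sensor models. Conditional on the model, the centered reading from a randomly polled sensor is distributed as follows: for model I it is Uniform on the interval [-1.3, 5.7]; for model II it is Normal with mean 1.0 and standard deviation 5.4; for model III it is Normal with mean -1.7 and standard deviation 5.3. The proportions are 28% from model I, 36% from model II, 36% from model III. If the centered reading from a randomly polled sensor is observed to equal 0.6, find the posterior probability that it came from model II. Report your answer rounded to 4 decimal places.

Likelihoods f(0.6 | ·): I: 0.142857; II: 0.0736758; III: 0.0685078.
Posterior ∝ prior × likelihood. Numerator for II: 0.36·0.0736758 = 0.0265233.
Normalizing constant: 0.28·0.142857 + 0.36·0.0736758 + 0.36·0.0685078 = 0.0911861.
P(II | observation) = 0.0265233 / 0.0911861 = 0.29087.

0.2909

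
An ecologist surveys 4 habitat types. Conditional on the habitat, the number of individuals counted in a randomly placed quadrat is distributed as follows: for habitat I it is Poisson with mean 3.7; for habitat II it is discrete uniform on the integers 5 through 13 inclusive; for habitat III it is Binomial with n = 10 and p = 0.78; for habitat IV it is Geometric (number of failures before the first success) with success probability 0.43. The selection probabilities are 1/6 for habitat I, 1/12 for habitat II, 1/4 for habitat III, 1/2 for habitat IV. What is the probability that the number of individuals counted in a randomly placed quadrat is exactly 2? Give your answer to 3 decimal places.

Conditional on each habitat, P(X = 2): I: 0.169233; II: 0; III: 0.000150239; IV: 0.139707.
By total probability, P(X = 2) = 0.166667·0.169233 + 0.0833333·0 + 0.25·0.000150239 + 0.5·0.139707 = 0.0980965.

0.098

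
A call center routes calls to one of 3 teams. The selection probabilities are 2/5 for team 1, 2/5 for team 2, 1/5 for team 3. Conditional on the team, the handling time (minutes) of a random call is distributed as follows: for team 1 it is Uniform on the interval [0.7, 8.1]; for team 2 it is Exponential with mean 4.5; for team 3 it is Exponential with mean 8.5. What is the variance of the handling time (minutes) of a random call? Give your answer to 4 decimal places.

Per component, 1: μ=4.4, E[X²]=23.9233; 2: μ=4.5, E[X²]=40.5; 3: μ=8.5, E[X²]=144.5.
E[X] = 0.4·4.4 + 0.4·4.5 + 0.2·8.5 = 5.26.
E[X²] = 0.4·23.9233 + 0.4·40.5 + 0.2·144.5 = 54.6693.
Var(X) = E[X²] − (E[X])² = 54.6693 − 27.6676 = 27.0017.

27.0017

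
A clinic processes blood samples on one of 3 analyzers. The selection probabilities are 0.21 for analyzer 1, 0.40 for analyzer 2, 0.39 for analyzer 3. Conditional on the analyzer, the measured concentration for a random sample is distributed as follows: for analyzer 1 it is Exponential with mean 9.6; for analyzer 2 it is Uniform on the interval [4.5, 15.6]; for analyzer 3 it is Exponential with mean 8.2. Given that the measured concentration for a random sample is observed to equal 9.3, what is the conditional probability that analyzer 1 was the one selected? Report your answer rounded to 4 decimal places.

0.1392

Likelihoods f(9.3 | ·): 1: 0.0395372; 2: 0.0900901; 3: 0.0392313.
Posterior ∝ prior × likelihood. Numerator for 1: 0.21·0.0395372 = 0.00830281.
Normalizing constant: 0.21·0.0395372 + 0.4·0.0900901 + 0.39·0.0392313 = 0.0596391.
P(1 | observation) = 0.00830281 / 0.0596391 = 0.139218.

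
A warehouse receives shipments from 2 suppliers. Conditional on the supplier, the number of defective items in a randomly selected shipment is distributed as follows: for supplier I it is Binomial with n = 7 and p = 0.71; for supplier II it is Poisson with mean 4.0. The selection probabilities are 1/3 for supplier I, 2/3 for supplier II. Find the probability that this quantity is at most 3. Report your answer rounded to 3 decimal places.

0.327

Conditional on each supplier, P(X ≤ 3): I: 0.113442; II: 0.43347.
By total probability, P(X ≤ 3) = 0.333333·0.113442 + 0.666667·0.43347 = 0.326794.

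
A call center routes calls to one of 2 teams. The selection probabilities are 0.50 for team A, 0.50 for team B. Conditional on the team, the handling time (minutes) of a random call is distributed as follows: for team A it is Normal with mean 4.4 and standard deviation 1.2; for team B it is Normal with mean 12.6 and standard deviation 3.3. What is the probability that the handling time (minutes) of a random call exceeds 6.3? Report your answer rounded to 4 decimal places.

0.5143

Conditional on each team, P(X > 6.3): A: 0.0566728; B: 0.971875.
By total probability, P(X > 6.3) = 0.5·0.0566728 + 0.5·0.971875 = 0.514274.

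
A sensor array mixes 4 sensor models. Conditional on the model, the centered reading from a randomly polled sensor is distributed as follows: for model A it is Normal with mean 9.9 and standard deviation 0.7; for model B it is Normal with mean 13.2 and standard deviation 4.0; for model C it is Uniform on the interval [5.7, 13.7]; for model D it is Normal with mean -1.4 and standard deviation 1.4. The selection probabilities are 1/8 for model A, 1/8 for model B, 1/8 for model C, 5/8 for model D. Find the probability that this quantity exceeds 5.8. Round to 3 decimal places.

0.369

Conditional on each model, P(X > 5.8): A: 1; B: 0.967843; C: 0.9875; D: 1.35296e-07.
By total probability, P(X > 5.8) = 0.125·1 + 0.125·0.967843 + 0.125·0.9875 + 0.625·1.35296e-07 = 0.369418.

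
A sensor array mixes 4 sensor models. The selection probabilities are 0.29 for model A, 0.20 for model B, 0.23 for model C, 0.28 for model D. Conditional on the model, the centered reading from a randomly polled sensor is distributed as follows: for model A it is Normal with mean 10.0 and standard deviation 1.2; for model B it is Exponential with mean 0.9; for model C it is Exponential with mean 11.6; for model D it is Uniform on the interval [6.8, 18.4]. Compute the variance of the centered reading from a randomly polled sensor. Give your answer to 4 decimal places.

53.1876

Per component, A: μ=10, E[X²]=101.44; B: μ=0.9, E[X²]=1.62; C: μ=11.6, E[X²]=269.12; D: μ=12.6, E[X²]=169.973.
E[X] = 0.29·10 + 0.2·0.9 + 0.23·11.6 + 0.28·12.6 = 9.276.
E[X²] = 0.29·101.44 + 0.2·1.62 + 0.23·269.12 + 0.28·169.973 = 139.232.
Var(X) = E[X²] − (E[X])² = 139.232 − 86.0442 = 53.1876.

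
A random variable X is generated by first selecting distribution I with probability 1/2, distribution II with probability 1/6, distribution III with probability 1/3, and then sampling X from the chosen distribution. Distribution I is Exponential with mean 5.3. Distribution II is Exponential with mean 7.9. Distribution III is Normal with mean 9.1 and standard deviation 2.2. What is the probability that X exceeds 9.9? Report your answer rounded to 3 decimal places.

Conditional on each component, P(X > 9.9): I: 0.154444; II: 0.2856; III: 0.358065.
By total probability, P(X > 9.9) = 0.5·0.154444 + 0.166667·0.2856 + 0.333333·0.358065 = 0.244177.

0.244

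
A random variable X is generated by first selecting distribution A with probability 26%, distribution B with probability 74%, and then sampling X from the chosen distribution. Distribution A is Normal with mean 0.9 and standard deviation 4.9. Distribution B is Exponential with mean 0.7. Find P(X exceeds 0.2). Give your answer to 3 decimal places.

0.701

Conditional on each component, P(X > 0.2): A: 0.556798; B: 0.751477.
By total probability, P(X > 0.2) = 0.26·0.556798 + 0.74·0.751477 = 0.700861.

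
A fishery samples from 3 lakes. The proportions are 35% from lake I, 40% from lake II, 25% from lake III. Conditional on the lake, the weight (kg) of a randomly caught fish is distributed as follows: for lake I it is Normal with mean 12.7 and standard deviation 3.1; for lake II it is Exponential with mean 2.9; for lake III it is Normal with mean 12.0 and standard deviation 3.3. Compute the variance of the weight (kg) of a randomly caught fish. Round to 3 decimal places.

Per component, I: μ=12.7, E[X²]=170.9; II: μ=2.9, E[X²]=16.82; III: μ=12, E[X²]=154.89.
E[X] = 0.35·12.7 + 0.4·2.9 + 0.25·12 = 8.605.
E[X²] = 0.35·170.9 + 0.4·16.82 + 0.25·154.89 = 105.265.
Var(X) = E[X²] − (E[X])² = 105.265 − 74.046 = 31.2195.

31.219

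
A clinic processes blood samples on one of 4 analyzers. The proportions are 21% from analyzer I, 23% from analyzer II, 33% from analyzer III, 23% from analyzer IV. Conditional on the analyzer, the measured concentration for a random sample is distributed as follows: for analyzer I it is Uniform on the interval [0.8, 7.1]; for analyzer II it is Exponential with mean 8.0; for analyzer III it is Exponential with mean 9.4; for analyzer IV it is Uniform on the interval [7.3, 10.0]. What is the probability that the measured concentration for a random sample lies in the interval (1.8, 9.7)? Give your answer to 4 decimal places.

0.6513

Conditional on each analyzer, P(1.8 < X < 9.7): I: 0.84127; II: 0.501064; III: 0.469404; IV: 0.888889.
By total probability, P(1.8 < X < 9.7) = 0.21·0.84127 + 0.23·0.501064 + 0.33·0.469404 + 0.23·0.888889 = 0.651259.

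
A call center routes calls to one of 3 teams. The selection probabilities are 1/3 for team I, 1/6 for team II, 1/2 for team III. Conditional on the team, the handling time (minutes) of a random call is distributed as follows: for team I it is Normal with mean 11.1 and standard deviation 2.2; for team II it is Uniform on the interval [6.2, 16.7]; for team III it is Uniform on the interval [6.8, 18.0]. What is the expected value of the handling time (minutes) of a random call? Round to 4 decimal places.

11.8083

Component means — I: 11.1; II: 11.45; III: 12.4.
E[X] = 0.333333·11.1 + 0.166667·11.45 + 0.5·12.4 = 11.8083.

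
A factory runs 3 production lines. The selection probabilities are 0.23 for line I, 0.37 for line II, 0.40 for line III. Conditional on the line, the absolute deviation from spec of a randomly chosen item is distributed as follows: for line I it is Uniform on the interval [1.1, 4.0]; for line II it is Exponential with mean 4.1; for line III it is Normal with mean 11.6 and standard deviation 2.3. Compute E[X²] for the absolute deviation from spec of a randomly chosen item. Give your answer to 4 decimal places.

For each component E[X²] = Var + (mean)², giving I: 7.20333; II: 33.62; III: 139.85.
Overall E[X²] = 0.23·7.20333 + 0.37·33.62 + 0.4·139.85 = 70.0362.

70.0362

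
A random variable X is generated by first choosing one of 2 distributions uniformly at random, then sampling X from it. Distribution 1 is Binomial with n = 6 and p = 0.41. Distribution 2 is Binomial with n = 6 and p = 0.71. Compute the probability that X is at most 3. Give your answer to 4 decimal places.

0.5220

Conditional on each component, P(X ≤ 3): 1: 0.80669; 2: 0.237395.
By total probability, P(X ≤ 3) = 0.5·0.80669 + 0.5·0.237395 = 0.522043.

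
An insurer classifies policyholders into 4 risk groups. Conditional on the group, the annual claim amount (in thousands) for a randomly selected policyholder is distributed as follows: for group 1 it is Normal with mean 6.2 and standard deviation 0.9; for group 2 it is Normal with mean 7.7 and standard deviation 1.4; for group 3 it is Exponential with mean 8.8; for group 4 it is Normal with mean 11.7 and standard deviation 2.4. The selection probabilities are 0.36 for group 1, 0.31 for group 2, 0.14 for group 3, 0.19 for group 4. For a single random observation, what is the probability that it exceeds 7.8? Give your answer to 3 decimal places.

0.398

Conditional on each group, P(X > 7.8): 1: 0.0377202; 2: 0.471528; 3: 0.412152; 4: 0.947919.
By total probability, P(X > 7.8) = 0.36·0.0377202 + 0.31·0.471528 + 0.14·0.412152 + 0.19·0.947919 = 0.397559.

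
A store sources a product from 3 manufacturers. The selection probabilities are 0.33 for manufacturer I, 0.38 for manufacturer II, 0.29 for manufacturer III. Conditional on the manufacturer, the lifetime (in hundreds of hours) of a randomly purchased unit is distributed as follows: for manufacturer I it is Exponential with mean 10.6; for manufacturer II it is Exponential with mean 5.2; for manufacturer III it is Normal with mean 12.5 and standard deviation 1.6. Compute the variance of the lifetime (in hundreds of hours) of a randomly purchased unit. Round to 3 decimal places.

Per component, I: μ=10.6, E[X²]=224.72; II: μ=5.2, E[X²]=54.08; III: μ=12.5, E[X²]=158.81.
E[X] = 0.33·10.6 + 0.38·5.2 + 0.29·12.5 = 9.099.
E[X²] = 0.33·224.72 + 0.38·54.08 + 0.29·158.81 = 140.763.
Var(X) = E[X²] − (E[X])² = 140.763 − 82.7918 = 57.9711.

57.971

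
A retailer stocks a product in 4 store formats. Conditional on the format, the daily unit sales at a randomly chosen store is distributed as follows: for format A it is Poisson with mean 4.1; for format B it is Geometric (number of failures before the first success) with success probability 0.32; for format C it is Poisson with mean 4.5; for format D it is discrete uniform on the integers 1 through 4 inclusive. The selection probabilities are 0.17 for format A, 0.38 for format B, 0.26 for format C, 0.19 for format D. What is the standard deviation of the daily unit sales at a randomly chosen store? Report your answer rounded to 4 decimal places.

2.3947

Per component, A: μ=4.1, E[X²]=20.91; B: μ=2.125, E[X²]=11.1562; C: μ=4.5, E[X²]=24.75; D: μ=2.5, E[X²]=7.5.
E[X] = 0.17·4.1 + 0.38·2.125 + 0.26·4.5 + 0.19·2.5 = 3.1495.
E[X²] = 0.17·20.91 + 0.38·11.1562 + 0.26·24.75 + 0.19·7.5 = 15.6541.
Var(X) = E[X²] − (E[X])² = 15.6541 − 9.91935 = 5.73472.
SD(X) = √5.73472 = 2.39473.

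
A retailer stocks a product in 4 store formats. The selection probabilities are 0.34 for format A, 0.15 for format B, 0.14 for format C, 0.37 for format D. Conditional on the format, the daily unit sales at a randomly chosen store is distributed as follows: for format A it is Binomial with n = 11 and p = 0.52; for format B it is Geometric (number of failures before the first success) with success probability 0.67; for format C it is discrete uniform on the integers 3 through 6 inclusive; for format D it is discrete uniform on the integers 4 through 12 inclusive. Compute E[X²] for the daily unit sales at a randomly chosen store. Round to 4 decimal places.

For each component E[X²] = Var + (mean)², giving A: 35.464; B: 0.977723; C: 21.5; D: 70.6667.
Overall E[X²] = 0.34·35.464 + 0.15·0.977723 + 0.14·21.5 + 0.37·70.6667 = 41.3611.

41.3611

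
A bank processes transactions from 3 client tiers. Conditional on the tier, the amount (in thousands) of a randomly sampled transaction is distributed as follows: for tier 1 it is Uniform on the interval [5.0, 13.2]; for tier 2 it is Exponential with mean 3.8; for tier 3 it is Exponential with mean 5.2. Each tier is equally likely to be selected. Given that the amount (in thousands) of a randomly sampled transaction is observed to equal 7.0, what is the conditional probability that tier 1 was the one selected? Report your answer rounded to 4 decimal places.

Likelihoods f(7.0 | ·): 1: 0.121951; 2: 0.0417062; 3: 0.050046.
Posterior ∝ prior × likelihood. Numerator for 1: 0.333333·0.121951 = 0.0406504.
Normalizing constant: 0.333333·0.121951 + 0.333333·0.0417062 + 0.333333·0.050046 = 0.0712345.
P(1 | observation) = 0.0406504 / 0.0712345 = 0.570656.

0.5707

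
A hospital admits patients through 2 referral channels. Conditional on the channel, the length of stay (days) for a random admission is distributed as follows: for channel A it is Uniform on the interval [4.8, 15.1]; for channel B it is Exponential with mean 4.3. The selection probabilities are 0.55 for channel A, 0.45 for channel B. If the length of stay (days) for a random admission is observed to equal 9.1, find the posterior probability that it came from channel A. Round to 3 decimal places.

Likelihoods f(9.1 | ·): A: 0.0970874; B: 0.0280184.
Posterior ∝ prior × likelihood. Numerator for A: 0.55·0.0970874 = 0.0533981.
Normalizing constant: 0.55·0.0970874 + 0.45·0.0280184 = 0.0660063.
P(A | observation) = 0.0533981 / 0.0660063 = 0.808984.

0.809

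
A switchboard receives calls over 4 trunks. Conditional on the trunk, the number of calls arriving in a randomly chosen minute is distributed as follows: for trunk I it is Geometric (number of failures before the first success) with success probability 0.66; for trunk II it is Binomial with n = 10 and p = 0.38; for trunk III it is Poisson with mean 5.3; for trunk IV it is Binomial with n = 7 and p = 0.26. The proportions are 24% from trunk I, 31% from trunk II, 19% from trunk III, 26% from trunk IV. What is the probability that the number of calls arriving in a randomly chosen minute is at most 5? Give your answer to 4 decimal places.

0.8745

Conditional on each trunk, P(X ≤ 5): I: 0.998455; II: 0.86524; III: 0.563473; IV: 0.998319.
By total probability, P(X ≤ 5) = 0.24·0.998455 + 0.31·0.86524 + 0.19·0.563473 + 0.26·0.998319 = 0.874477.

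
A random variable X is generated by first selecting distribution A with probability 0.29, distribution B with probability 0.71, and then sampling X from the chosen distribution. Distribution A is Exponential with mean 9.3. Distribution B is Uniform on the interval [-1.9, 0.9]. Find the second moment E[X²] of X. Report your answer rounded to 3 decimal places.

For each component E[X²] = Var + (mean)², giving A: 172.98; B: 0.903333.
Overall E[X²] = 0.29·172.98 + 0.71·0.903333 = 50.8056.

50.806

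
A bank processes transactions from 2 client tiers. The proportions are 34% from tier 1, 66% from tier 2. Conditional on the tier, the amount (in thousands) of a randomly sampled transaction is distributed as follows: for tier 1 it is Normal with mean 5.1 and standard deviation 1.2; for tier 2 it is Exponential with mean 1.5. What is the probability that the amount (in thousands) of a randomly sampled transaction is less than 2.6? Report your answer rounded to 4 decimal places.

0.5497

Conditional on each tier, P(X < 2.6): 1: 0.0186104; 2: 0.823306.
By total probability, P(X < 2.6) = 0.34·0.0186104 + 0.66·0.823306 = 0.549709.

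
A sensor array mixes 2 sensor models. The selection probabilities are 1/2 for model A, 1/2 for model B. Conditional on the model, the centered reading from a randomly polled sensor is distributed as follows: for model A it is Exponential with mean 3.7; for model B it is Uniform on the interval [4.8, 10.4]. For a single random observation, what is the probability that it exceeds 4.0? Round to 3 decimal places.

0.670

Conditional on each model, P(X > 4.0): A: 0.339229; B: 1.
By total probability, P(X > 4.0) = 0.5·0.339229 + 0.5·1 = 0.669614.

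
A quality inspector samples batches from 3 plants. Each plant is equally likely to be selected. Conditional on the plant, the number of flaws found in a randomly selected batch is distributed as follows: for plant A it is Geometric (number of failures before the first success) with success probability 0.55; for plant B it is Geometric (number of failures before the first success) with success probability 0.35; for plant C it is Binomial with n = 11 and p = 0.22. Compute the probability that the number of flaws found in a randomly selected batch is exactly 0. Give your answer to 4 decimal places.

0.3217

Conditional on each plant, P(X = 0): A: 0.55; B: 0.35; C: 0.0650191.
By total probability, P(X = 0) = 0.333333·0.55 + 0.333333·0.35 + 0.333333·0.0650191 = 0.321673.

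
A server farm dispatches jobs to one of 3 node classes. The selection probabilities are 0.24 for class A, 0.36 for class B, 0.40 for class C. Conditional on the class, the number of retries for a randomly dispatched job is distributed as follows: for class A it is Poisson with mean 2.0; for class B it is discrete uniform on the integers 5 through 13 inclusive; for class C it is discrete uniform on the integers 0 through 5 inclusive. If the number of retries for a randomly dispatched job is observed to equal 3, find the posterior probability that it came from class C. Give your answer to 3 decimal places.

Likelihoods P(X=3 | ·): A: 0.180447; B: 0; C: 0.166667.
Posterior ∝ prior × likelihood. Numerator for C: 0.4·0.166667 = 0.0666667.
Normalizing constant: 0.24·0.180447 + 0.36·0 + 0.4·0.166667 = 0.109974.
P(C | observation) = 0.0666667 / 0.109974 = 0.606204.

0.606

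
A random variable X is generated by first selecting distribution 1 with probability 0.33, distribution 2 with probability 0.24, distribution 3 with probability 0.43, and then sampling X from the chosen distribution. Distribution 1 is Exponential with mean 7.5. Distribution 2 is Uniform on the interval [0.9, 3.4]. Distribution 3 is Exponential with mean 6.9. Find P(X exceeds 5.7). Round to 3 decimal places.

0.343

Conditional on each component, P(X > 5.7): 1: 0.467666; 2: 0; 3: 0.437759.
By total probability, P(X > 5.7) = 0.33·0.467666 + 0.24·0 + 0.43·0.437759 = 0.342566.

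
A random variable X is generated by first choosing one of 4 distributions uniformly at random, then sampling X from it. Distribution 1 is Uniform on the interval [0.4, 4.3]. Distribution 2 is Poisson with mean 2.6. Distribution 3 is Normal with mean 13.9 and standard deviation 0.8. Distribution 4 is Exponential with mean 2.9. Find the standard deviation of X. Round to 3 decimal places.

Per component, 1: μ=2.35, E[X²]=6.79; 2: μ=2.6, E[X²]=9.36; 3: μ=13.9, E[X²]=193.85; 4: μ=2.9, E[X²]=16.82.
E[X] = 0.25·2.35 + 0.25·2.6 + 0.25·13.9 + 0.25·2.9 = 5.4375.
E[X²] = 0.25·6.79 + 0.25·9.36 + 0.25·193.85 + 0.25·16.82 = 56.705.
Var(X) = E[X²] − (E[X])² = 56.705 − 29.5664 = 27.1386.
SD(X) = √27.1386 = 5.20947.

5.209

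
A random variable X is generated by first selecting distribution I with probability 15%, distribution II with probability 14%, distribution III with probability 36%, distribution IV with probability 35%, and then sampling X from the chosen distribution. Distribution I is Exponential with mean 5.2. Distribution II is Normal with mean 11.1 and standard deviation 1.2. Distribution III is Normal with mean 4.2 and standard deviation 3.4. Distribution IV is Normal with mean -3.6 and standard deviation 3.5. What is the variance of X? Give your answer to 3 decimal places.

Per component, I: μ=5.2, E[X²]=54.08; II: μ=11.1, E[X²]=124.65; III: μ=4.2, E[X²]=29.2; IV: μ=-3.6, E[X²]=25.21.
E[X] = 0.15·5.2 + 0.14·11.1 + 0.36·4.2 + 0.35·-3.6 = 2.586.
E[X²] = 0.15·54.08 + 0.14·124.65 + 0.36·29.2 + 0.35·25.21 = 44.8985.
Var(X) = E[X²] − (E[X])² = 44.8985 − 6.6874 = 38.2111.

38.211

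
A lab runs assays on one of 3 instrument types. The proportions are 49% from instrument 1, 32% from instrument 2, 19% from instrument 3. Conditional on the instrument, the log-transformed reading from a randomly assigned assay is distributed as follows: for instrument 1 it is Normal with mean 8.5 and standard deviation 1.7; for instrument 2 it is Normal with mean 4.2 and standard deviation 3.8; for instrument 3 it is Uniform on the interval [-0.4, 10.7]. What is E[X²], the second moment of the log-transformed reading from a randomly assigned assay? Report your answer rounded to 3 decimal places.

54.074

For each component E[X²] = Var + (mean)², giving 1: 75.14; 2: 32.08; 3: 36.79.
Overall E[X²] = 0.49·75.14 + 0.32·32.08 + 0.19·36.79 = 54.0743.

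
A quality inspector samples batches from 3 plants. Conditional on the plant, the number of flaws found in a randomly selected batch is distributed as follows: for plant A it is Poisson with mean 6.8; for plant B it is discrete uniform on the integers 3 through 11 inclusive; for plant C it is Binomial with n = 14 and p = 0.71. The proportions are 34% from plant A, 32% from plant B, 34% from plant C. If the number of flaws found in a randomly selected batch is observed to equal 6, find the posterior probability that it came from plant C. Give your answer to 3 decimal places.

0.070

Likelihoods P(X=6 | ·): A: 0.152939; B: 0.111111; C: 0.0192437.
Posterior ∝ prior × likelihood. Numerator for C: 0.34·0.0192437 = 0.00654287.
Normalizing constant: 0.34·0.152939 + 0.32·0.111111 + 0.34·0.0192437 = 0.0940977.
P(C | observation) = 0.00654287 / 0.0940977 = 0.0695327.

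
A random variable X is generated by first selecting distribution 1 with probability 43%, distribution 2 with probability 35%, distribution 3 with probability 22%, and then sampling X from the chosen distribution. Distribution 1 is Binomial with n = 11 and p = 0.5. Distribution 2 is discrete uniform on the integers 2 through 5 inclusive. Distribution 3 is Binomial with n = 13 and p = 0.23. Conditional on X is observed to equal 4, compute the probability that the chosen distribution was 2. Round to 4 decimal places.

0.4404

Likelihoods P(X=4 | ·): 1: 0.161133; 2: 0.25; 3: 0.190386.
Posterior ∝ prior × likelihood. Numerator for 2: 0.35·0.25 = 0.0875.
Normalizing constant: 0.43·0.161133 + 0.35·0.25 + 0.22·0.190386 = 0.198672.
P(2 | observation) = 0.0875 / 0.198672 = 0.440425.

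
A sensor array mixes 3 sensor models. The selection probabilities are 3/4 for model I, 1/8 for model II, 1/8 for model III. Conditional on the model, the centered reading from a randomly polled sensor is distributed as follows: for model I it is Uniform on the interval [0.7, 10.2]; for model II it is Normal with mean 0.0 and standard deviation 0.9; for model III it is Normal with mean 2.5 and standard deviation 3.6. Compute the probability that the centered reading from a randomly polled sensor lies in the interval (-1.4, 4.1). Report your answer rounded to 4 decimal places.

0.4525

Conditional on each model, P(-1.4 < X < 4.1): I: 0.357895; II: 0.94009; III: 0.532309.
By total probability, P(-1.4 < X < 4.1) = 0.75·0.357895 + 0.125·0.94009 + 0.125·0.532309 = 0.452471.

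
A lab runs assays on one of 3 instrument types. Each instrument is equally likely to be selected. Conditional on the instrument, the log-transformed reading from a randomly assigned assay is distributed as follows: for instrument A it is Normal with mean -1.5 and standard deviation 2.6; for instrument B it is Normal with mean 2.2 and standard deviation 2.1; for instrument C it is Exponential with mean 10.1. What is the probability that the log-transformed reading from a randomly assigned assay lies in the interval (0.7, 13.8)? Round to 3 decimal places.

Conditional on each instrument, P(0.7 < X < 13.8): A: 0.198733; B: 0.762475; C: 0.678001.
By total probability, P(0.7 < X < 13.8) = 0.333333·0.198733 + 0.333333·0.762475 + 0.333333·0.678001 = 0.546403.

0.546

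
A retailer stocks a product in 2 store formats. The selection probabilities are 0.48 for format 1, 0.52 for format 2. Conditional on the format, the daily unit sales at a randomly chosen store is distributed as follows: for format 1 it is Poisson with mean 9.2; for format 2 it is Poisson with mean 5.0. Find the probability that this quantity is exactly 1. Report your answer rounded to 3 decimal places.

Conditional on each format, P(X = 1): 1: 0.000929562; 2: 0.0336897.
By total probability, P(X = 1) = 0.48·0.000929562 + 0.52·0.0336897 = 0.0179649.

0.018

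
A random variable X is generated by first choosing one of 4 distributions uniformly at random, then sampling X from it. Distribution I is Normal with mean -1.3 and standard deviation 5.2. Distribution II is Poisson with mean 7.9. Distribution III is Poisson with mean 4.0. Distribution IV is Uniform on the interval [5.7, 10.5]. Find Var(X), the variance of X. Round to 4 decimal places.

24.7869

Per component, I: μ=-1.3, E[X²]=28.73; II: μ=7.9, E[X²]=70.31; III: μ=4, E[X²]=20; IV: μ=8.1, E[X²]=67.53.
E[X] = 0.25·-1.3 + 0.25·7.9 + 0.25·4 + 0.25·8.1 = 4.675.
E[X²] = 0.25·28.73 + 0.25·70.31 + 0.25·20 + 0.25·67.53 = 46.6425.
Var(X) = E[X²] − (E[X])² = 46.6425 − 21.8556 = 24.7869.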